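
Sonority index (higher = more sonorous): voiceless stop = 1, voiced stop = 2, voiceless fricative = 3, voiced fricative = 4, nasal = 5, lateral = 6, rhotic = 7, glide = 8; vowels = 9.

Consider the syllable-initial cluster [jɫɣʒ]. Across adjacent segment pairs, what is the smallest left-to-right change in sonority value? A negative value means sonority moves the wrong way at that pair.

-2

/j/: glide = 8.
/ɫ/: lateral = 6.
/ɣ/: voiced fricative = 4.
/ʒ/: voiced fricative = 4.
/j/→/ɫ/: change -2.
/ɫ/→/ɣ/: change -2.
/ɣ/→/ʒ/: change +0.
Minimum = -2.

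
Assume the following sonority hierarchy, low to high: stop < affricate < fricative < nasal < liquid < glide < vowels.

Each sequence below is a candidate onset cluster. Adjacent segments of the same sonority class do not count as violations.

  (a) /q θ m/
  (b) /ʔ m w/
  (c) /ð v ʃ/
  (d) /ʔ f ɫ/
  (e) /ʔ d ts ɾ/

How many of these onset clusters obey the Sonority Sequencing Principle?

5

(a) /q θ m/: profile 1-3-4 — obeys.
(b) /ʔ m w/: profile 1-4-6 — obeys.
(c) /ð v ʃ/: profile 3-3-3 — obeys.
(d) /ʔ f ɫ/: profile 1-3-5 — obeys.
(e) /ʔ d ts ɾ/: profile 1-1-2-5 — obeys.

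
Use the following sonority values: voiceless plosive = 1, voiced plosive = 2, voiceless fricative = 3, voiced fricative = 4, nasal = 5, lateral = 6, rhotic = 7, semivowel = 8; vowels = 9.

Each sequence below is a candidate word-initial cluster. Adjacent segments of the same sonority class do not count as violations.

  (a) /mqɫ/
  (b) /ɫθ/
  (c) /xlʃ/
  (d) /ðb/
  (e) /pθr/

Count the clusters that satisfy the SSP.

1

(a) /mqɫ/: profile 5-1-6 — violates.
(b) /ɫθ/: profile 6-3 — violates.
(c) /xlʃ/: profile 3-6-3 — violates.
(d) /ðb/: profile 4-2 — violates.
(e) /pθr/: profile 1-3-7 — obeys.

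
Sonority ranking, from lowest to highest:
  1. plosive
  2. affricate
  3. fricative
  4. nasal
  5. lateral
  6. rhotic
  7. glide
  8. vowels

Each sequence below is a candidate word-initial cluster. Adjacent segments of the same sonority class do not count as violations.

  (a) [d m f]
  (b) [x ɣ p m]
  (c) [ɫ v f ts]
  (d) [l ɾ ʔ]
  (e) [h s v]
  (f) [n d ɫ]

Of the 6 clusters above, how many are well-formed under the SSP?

(a) [d m f]: profile 1-4-3 — violates.
(b) [x ɣ p m]: profile 3-3-1-4 — violates.
(c) [ɫ v f ts]: profile 5-3-3-2 — violates.
(d) [l ɾ ʔ]: profile 5-6-1 — violates.
(e) [h s v]: profile 3-3-3 — obeys.
(f) [n d ɫ]: profile 4-1-5 — violates.

1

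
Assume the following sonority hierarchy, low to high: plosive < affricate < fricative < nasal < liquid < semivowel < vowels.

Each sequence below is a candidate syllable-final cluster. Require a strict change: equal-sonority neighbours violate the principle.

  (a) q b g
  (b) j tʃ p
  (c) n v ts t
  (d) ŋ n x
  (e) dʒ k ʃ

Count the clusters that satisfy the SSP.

(a) sonority 1-1-1: ill-formed.
(b) sonority 6-2-1: well-formed.
(c) sonority 4-3-2-1: well-formed.
(d) sonority 4-4-3: ill-formed.
(e) sonority 2-1-3: ill-formed.

2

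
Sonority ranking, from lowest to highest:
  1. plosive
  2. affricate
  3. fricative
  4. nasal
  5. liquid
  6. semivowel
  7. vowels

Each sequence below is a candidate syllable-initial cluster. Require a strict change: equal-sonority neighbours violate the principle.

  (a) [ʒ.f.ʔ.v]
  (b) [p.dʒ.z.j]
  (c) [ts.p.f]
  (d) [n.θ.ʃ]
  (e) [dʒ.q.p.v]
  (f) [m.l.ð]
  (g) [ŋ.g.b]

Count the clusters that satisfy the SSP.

1

(a) 3-3-1-3 → violates
(b) 1-2-3-6 → obeys
(c) 2-1-3 → violates
(d) 4-3-3 → violates
(e) 2-1-1-3 → violates
(f) 4-5-3 → violates
(g) 4-1-1 → violates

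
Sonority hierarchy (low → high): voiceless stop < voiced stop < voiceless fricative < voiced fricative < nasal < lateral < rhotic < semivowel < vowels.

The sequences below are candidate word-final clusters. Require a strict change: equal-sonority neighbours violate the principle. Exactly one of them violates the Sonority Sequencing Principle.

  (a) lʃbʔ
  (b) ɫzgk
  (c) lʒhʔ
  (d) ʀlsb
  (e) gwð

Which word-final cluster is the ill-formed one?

e

(a) 6-3-2-1 → obeys
(b) 6-4-2-1 → obeys
(c) 6-4-3-1 → obeys
(d) 7-6-3-2 → obeys
(e) 2-8-4 → violates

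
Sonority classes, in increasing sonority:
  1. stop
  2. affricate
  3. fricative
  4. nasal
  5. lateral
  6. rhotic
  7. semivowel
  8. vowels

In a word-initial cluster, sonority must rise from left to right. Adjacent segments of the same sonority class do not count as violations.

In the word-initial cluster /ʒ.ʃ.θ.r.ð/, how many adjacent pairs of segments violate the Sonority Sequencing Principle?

/ʒ/ — fricative, sonority 3.
/ʃ/ — fricative, sonority 3.
/θ/ — fricative, sonority 3.
/r/ — rhotic, sonority 6.
/ð/ — fricative, sonority 3.
/ʒ/→/ʃ/: 3→3 (plateau, allowed) — ok.
/ʃ/→/θ/: 3→3 (plateau, allowed) — ok.
/θ/→/r/: 3→6 (rises) — ok.
/r/→/ð/: 6→3 (does not rise) — violation.

1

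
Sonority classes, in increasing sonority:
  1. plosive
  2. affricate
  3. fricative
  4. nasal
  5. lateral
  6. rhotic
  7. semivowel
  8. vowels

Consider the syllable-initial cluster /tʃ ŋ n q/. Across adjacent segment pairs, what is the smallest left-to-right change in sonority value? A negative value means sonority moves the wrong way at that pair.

/tʃ/ is an affricate (sonority 2).
/ŋ/ is a nasal (sonority 4).
/n/ is a nasal (sonority 4).
/q/ is a plosive (sonority 1).
/tʃ/→/ŋ/: change +2.
/ŋ/→/n/: change +0.
/n/→/q/: change -3.
Minimum = -3.

-3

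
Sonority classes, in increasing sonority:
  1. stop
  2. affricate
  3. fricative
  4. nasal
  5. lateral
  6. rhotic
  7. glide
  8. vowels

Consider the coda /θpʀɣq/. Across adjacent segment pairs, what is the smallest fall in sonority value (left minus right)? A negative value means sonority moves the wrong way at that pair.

/θ/ — fricative, sonority 3.
/p/ — stop, sonority 1.
/ʀ/ — rhotic, sonority 6.
/ɣ/ — fricative, sonority 3.
/q/ — stop, sonority 1.
/θ/→/p/: change +2.
/p/→/ʀ/: change -5.
/ʀ/→/ɣ/: change +3.
/ɣ/→/q/: change +2.
Minimum = -5.

-5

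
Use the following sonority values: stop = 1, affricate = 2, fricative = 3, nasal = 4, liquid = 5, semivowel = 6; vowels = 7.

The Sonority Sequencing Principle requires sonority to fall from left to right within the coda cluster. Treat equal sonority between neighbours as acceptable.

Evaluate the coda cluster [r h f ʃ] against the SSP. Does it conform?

yes

/r/ — liquid, sonority 5.
/h/ — fricative, sonority 3.
/f/ — fricative, sonority 3.
/ʃ/ — fricative, sonority 3.
The profile 5-3-3-3 is non-increasing (plateaus allowed), so the coda cluster satisfies the SSP.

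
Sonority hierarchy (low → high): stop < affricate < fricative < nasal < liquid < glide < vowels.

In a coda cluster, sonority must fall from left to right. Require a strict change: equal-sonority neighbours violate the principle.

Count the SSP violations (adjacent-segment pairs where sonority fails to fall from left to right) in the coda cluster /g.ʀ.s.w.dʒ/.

2

/g/ — stop, sonority 1.
/ʀ/ — liquid, sonority 5.
/s/ — fricative, sonority 3.
/w/ — glide, sonority 6.
/dʒ/ — affricate, sonority 2.
/g/→/ʀ/: 1→5 (does not fall) — violation.
/ʀ/→/s/: 5→3 (falls) — ok.
/s/→/w/: 3→6 (does not fall) — violation.
/w/→/dʒ/: 6→2 (falls) — ok.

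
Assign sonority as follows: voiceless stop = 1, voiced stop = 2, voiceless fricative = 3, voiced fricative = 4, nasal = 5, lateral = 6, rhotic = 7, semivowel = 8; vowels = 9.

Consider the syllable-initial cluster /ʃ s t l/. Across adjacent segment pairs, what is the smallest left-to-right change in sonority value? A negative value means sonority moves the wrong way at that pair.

/ʃ/ — voiceless fricative, sonority 3.
/s/ — voiceless fricative, sonority 3.
/t/ — voiceless stop, sonority 1.
/l/ — lateral, sonority 6.
/ʃ/→/s/: change +0.
/s/→/t/: change -2.
/t/→/l/: change +5.
Minimum = -2.

-2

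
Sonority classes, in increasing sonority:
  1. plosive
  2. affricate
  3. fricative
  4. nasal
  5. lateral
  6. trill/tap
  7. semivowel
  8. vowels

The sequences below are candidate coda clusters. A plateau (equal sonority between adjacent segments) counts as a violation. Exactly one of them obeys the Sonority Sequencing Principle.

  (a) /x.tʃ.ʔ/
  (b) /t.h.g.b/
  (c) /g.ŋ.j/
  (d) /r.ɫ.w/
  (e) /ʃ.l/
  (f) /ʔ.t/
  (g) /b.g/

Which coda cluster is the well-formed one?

(a) sonority 3-2-1: well-formed.
(b) sonority 1-3-1-1: ill-formed.
(c) sonority 1-4-7: ill-formed.
(d) sonority 6-5-7: ill-formed.
(e) sonority 3-5: ill-formed.
(f) sonority 1-1: ill-formed.
(g) sonority 1-1: ill-formed.

a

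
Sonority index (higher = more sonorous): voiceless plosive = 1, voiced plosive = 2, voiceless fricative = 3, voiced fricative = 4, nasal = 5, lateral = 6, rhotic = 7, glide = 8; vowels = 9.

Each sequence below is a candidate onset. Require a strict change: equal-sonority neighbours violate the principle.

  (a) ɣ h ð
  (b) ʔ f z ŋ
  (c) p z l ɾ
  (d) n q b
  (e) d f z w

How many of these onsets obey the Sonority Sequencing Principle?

3

(a) 4-3-4 → violates
(b) 1-3-4-5 → obeys
(c) 1-4-6-7 → obeys
(d) 5-1-2 → violates
(e) 2-3-4-8 → obeys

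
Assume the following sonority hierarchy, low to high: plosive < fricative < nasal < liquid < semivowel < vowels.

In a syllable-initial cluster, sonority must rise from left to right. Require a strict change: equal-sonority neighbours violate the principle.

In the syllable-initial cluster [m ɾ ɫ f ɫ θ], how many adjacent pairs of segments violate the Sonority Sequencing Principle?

3

/m/: nasal = 3.
/ɾ/: liquid = 4.
/ɫ/: liquid = 4.
/f/: fricative = 2.
/ɫ/: liquid = 4.
/θ/: fricative = 2.
/m/→/ɾ/: 3→4 (rises) — ok.
/ɾ/→/ɫ/: 4→4 (plateau) — violation.
/ɫ/→/f/: 4→2 (does not rise) — violation.
/f/→/ɫ/: 2→4 (rises) — ok.
/ɫ/→/θ/: 4→2 (does not rise) — violation.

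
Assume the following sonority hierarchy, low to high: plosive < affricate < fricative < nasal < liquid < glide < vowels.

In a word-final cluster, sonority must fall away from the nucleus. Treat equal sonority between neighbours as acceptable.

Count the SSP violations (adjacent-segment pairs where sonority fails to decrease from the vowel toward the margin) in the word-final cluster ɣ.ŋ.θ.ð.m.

/ɣ/ — fricative, sonority 3.
/ŋ/ — nasal, sonority 4.
/θ/ — fricative, sonority 3.
/ð/ — fricative, sonority 3.
/m/ — nasal, sonority 4.
/ɣ/→/ŋ/: 3→4 (does not fall) — violation.
/ŋ/→/θ/: 4→3 (falls) — ok.
/θ/→/ð/: 3→3 (plateau, allowed) — ok.
/ð/→/m/: 3→4 (does not fall) — violation.

2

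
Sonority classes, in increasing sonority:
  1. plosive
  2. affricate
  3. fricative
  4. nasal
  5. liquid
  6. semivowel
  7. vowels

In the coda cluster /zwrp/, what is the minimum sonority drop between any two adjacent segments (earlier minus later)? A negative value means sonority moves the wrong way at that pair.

-3

/z/: fricative = 3.
/w/: semivowel = 6.
/r/: liquid = 5.
/p/: plosive = 1.
/z/→/w/: change -3.
/w/→/r/: change +1.
/r/→/p/: change +4.
Minimum = -3.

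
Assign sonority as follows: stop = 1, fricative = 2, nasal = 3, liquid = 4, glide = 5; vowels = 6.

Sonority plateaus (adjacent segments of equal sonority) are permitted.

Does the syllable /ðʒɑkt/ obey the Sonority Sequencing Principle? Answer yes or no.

yes

Onset: /ð/ is a fricative (sonority 2), /ʒ/ is a fricative (sonority 2); then the nucleus /ɑ/ (sonority 6).
Onset profile 2-2-6 — rises to the nucleus.
Coda: /k/ is a stop (sonority 1), /t/ is a stop (sonority 1).
Coda profile 6-1-1 — falls from the nucleus.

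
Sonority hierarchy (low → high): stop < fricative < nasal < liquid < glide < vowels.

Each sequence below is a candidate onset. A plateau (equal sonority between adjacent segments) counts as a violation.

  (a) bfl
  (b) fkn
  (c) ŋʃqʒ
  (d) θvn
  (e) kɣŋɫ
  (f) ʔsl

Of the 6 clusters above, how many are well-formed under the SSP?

3

(a) 1-2-4 → obeys
(b) 2-1-3 → violates
(c) 3-2-1-2 → violates
(d) 2-2-3 → violates
(e) 1-2-3-4 → obeys
(f) 1-2-4 → obeys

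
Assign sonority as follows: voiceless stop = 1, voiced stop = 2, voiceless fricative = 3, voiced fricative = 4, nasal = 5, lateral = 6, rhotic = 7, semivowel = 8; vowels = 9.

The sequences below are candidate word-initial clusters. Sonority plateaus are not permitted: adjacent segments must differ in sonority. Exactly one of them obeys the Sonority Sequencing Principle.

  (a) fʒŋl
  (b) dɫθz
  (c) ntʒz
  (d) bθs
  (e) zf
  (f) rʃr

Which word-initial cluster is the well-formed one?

(a) 3-4-5-6 → obeys
(b) 2-6-3-4 → violates
(c) 5-1-4-4 → violates
(d) 2-3-3 → violates
(e) 4-3 → violates
(f) 7-3-7 → violates

a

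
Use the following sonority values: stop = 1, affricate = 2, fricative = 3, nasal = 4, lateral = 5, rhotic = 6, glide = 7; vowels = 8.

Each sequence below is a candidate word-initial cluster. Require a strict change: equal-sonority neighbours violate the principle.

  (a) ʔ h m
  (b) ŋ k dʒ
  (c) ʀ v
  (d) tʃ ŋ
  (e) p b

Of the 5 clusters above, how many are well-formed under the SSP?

(a) 1-3-4 → obeys
(b) 4-1-2 → violates
(c) 6-3 → violates
(d) 2-4 → obeys
(e) 1-1 → violates

2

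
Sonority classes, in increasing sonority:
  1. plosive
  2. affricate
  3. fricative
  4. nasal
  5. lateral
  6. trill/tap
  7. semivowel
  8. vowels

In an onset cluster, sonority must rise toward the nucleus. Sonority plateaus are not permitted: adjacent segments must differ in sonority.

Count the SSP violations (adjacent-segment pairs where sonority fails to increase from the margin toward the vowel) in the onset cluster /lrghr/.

/l/ is a lateral (sonority 5).
/r/ is a trill/tap (sonority 6).
/g/ is a plosive (sonority 1).
/h/ is a fricative (sonority 3).
/r/ is a trill/tap (sonority 6).
/l/→/r/: 5→6 (rises) — ok.
/r/→/g/: 6→1 (does not rise) — violation.
/g/→/h/: 1→3 (rises) — ok.
/h/→/r/: 3→6 (rises) — ok.

1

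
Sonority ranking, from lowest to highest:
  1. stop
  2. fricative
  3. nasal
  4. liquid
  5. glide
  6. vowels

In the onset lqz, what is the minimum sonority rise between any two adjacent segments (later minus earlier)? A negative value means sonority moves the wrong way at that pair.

/l/: liquid = 4.
/q/: stop = 1.
/z/: fricative = 2.
/l/→/q/: change -3.
/q/→/z/: change +1.
Minimum = -3.

-3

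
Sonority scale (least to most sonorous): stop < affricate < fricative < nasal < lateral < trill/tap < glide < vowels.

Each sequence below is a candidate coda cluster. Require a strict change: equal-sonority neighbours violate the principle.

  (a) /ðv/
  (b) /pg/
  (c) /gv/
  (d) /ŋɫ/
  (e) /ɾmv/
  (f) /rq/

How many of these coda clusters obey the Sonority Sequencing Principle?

2

(a) /ðv/: profile 3-3 — violates.
(b) /pg/: profile 1-1 — violates.
(c) /gv/: profile 1-3 — violates.
(d) /ŋɫ/: profile 4-5 — violates.
(e) /ɾmv/: profile 6-4-3 — obeys.
(f) /rq/: profile 6-1 — obeys.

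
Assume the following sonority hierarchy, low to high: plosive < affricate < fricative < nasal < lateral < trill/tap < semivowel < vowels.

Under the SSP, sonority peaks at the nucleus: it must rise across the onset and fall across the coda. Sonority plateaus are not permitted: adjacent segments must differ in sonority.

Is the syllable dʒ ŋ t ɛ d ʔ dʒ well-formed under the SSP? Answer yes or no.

Onset: /dʒ/ is an affricate (sonority 2), /ŋ/ is a nasal (sonority 4), /t/ is a plosive (sonority 1); then the nucleus /ɛ/ (sonority 8).
Onset profile 2-4-1-8 — does not strictly rise throughout.
Coda: /d/ is a plosive (sonority 1), /ʔ/ is a plosive (sonority 1), /dʒ/ is an affricate (sonority 2).
Coda profile 8-1-1-2 — does not strictly fall throughout.

no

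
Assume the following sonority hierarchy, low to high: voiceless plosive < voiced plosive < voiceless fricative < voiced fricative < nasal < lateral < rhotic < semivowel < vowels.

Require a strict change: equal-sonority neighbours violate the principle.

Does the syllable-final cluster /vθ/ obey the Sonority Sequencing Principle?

yes

/v/ — voiced fricative, sonority 4.
/θ/ — voiceless fricative, sonority 3.
The profile 4-3 strictly falls, so the syllable-final cluster satisfies the SSP.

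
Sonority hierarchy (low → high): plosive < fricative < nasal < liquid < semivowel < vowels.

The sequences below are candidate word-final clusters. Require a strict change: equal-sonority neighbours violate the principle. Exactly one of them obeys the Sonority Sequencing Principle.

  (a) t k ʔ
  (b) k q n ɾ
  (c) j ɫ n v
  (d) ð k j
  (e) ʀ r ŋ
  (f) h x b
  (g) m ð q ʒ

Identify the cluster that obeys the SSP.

c

(a) sonority 1-1-1: ill-formed.
(b) sonority 1-1-3-4: ill-formed.
(c) sonority 5-4-3-2: well-formed.
(d) sonority 2-1-5: ill-formed.
(e) sonority 4-4-3: ill-formed.
(f) sonority 2-2-1: ill-formed.
(g) sonority 3-2-1-2: ill-formed.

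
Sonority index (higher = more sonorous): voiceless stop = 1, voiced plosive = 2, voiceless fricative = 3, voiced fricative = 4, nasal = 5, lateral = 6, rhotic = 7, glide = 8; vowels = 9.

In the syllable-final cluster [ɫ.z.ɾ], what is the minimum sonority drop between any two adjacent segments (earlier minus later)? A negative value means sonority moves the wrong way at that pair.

-3

/ɫ/ — lateral, sonority 6.
/z/ — voiced fricative, sonority 4.
/ɾ/ — rhotic, sonority 7.
/ɫ/→/z/: change +2.
/z/→/ɾ/: change -3.
Minimum = -3.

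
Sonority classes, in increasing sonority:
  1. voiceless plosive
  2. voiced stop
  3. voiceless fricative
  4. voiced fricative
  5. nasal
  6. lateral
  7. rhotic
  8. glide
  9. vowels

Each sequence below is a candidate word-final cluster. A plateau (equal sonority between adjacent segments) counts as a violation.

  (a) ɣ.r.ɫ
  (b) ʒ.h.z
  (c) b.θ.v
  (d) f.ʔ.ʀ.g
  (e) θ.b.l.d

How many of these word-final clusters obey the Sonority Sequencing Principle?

0

(a) 4-7-6 → violates
(b) 4-3-4 → violates
(c) 2-3-4 → violates
(d) 3-1-7-2 → violates
(e) 3-2-6-2 → violates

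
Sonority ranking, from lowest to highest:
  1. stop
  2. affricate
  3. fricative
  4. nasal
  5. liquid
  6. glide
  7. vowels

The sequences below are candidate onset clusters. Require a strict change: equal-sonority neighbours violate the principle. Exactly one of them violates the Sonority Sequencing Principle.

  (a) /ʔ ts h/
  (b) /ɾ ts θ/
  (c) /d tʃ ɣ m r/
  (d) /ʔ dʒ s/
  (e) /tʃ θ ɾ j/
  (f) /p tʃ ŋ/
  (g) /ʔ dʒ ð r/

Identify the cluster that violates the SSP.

b

(a) /ʔ ts h/: profile 1-2-3 — obeys.
(b) /ɾ ts θ/: profile 5-2-3 — violates.
(c) /d tʃ ɣ m r/: profile 1-2-3-4-5 — obeys.
(d) /ʔ dʒ s/: profile 1-2-3 — obeys.
(e) /tʃ θ ɾ j/: profile 2-3-5-6 — obeys.
(f) /p tʃ ŋ/: profile 1-2-4 — obeys.
(g) /ʔ dʒ ð r/: profile 1-2-3-5 — obeys.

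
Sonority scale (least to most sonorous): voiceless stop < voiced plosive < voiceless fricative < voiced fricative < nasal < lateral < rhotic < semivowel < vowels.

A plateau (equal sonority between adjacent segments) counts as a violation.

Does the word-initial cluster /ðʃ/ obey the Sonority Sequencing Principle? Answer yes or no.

/ð/ is a voiced fricative (sonority 4).
/ʃ/ is a voiceless fricative (sonority 3).
The profile is 4-3. Between /ð/ (4) and /ʃ/ (3) sonority does not rise, so the cluster violates the SSP.

no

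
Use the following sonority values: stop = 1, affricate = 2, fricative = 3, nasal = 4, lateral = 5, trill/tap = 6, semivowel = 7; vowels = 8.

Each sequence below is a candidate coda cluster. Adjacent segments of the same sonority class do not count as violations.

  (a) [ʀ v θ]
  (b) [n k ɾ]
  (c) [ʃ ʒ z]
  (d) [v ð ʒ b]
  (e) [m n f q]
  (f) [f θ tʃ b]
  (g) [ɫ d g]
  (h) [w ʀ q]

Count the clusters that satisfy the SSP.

7

(a) [ʀ v θ]: profile 6-3-3 — obeys.
(b) [n k ɾ]: profile 4-1-6 — violates.
(c) [ʃ ʒ z]: profile 3-3-3 — obeys.
(d) [v ð ʒ b]: profile 3-3-3-1 — obeys.
(e) [m n f q]: profile 4-4-3-1 — obeys.
(f) [f θ tʃ b]: profile 3-3-2-1 — obeys.
(g) [ɫ d g]: profile 5-1-1 — obeys.
(h) [w ʀ q]: profile 7-6-1 — obeys.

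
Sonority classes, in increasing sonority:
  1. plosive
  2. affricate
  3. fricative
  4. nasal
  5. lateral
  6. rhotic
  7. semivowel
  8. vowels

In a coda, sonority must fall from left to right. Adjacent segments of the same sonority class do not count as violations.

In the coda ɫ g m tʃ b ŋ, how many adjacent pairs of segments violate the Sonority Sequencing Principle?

/ɫ/ is a lateral (sonority 5).
/g/ is a plosive (sonority 1).
/m/ is a nasal (sonority 4).
/tʃ/ is an affricate (sonority 2).
/b/ is a plosive (sonority 1).
/ŋ/ is a nasal (sonority 4).
/ɫ/→/g/: 5→1 (falls) — ok.
/g/→/m/: 1→4 (does not fall) — violation.
/m/→/tʃ/: 4→2 (falls) — ok.
/tʃ/→/b/: 2→1 (falls) — ok.
/b/→/ŋ/: 1→4 (does not fall) — violation.

2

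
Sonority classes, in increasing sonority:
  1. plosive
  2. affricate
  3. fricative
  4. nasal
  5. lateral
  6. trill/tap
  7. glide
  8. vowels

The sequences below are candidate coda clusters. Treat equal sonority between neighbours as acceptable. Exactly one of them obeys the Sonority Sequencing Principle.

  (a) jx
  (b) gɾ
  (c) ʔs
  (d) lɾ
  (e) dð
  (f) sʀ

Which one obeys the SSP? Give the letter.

a

(a) 7-3 → obeys
(b) 1-6 → violates
(c) 1-3 → violates
(d) 5-6 → violates
(e) 1-3 → violates
(f) 3-6 → violates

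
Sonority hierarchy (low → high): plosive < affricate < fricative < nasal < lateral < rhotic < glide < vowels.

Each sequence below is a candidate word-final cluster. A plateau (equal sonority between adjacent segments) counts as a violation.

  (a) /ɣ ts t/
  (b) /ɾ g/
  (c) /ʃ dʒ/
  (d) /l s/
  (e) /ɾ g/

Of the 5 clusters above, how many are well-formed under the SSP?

5

(a) /ɣ ts t/: profile 3-2-1 — obeys.
(b) /ɾ g/: profile 6-1 — obeys.
(c) /ʃ dʒ/: profile 3-2 — obeys.
(d) /l s/: profile 5-3 — obeys.
(e) /ɾ g/: profile 6-1 — obeys.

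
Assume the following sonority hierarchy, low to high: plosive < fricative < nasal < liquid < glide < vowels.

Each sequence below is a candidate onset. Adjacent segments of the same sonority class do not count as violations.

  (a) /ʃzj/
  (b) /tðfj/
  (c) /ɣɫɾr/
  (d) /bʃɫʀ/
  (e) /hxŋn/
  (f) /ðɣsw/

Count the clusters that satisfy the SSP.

6

(a) sonority 2-2-5: well-formed.
(b) sonority 1-2-2-5: well-formed.
(c) sonority 2-4-4-4: well-formed.
(d) sonority 1-2-4-4: well-formed.
(e) sonority 2-2-3-3: well-formed.
(f) sonority 2-2-2-5: well-formed.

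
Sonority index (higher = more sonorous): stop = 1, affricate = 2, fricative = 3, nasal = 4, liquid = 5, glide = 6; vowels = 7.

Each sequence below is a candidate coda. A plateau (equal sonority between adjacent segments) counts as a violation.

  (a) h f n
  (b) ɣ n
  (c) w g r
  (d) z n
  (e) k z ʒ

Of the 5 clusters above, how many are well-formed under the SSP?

(a) sonority 3-3-4: ill-formed.
(b) sonority 3-4: ill-formed.
(c) sonority 6-1-5: ill-formed.
(d) sonority 3-4: ill-formed.
(e) sonority 1-3-3: ill-formed.

0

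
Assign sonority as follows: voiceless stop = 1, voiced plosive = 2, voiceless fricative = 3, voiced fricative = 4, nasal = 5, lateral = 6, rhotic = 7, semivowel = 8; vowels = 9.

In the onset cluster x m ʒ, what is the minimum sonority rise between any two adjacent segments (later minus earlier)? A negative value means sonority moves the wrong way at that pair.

/x/ is a voiceless fricative (sonority 3).
/m/ is a nasal (sonority 5).
/ʒ/ is a voiced fricative (sonority 4).
/x/→/m/: change +2.
/m/→/ʒ/: change -1.
Minimum = -1.

-1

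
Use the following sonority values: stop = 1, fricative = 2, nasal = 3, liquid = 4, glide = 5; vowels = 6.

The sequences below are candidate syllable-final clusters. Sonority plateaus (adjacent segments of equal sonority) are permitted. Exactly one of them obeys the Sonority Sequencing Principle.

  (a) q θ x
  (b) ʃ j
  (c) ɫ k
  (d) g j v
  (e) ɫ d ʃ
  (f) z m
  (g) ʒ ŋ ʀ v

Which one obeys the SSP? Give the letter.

c

(a) 1-2-2 → violates
(b) 2-5 → violates
(c) 4-1 → obeys
(d) 1-5-2 → violates
(e) 4-1-2 → violates
(f) 2-3 → violates
(g) 2-3-4-2 → violates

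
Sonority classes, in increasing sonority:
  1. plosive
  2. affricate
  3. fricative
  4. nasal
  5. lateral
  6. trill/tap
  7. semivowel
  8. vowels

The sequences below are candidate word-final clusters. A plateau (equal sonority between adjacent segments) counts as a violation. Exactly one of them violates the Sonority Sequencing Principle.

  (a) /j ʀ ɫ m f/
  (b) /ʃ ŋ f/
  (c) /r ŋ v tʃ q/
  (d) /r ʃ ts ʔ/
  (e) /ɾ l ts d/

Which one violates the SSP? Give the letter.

b

(a) 7-6-5-4-3 → obeys
(b) 3-4-3 → violates
(c) 6-4-3-2-1 → obeys
(d) 6-3-2-1 → obeys
(e) 6-5-2-1 → obeys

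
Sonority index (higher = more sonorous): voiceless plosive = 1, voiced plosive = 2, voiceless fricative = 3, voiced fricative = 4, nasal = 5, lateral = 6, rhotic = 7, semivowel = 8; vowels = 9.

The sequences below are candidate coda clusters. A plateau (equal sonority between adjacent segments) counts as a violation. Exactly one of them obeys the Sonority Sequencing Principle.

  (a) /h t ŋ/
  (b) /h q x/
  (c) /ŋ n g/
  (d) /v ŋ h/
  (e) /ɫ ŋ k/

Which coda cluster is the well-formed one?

(a) sonority 3-1-5: ill-formed.
(b) sonority 3-1-3: ill-formed.
(c) sonority 5-5-2: ill-formed.
(d) sonority 4-5-3: ill-formed.
(e) sonority 6-5-1: well-formed.

e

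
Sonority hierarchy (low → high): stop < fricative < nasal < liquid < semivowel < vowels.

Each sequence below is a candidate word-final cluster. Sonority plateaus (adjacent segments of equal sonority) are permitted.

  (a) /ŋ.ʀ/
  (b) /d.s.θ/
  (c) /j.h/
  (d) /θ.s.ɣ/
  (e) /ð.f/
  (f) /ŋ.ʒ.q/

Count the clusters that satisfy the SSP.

(a) 3-4 → violates
(b) 1-2-2 → violates
(c) 5-2 → obeys
(d) 2-2-2 → obeys
(e) 2-2 → obeys
(f) 3-2-1 → obeys

4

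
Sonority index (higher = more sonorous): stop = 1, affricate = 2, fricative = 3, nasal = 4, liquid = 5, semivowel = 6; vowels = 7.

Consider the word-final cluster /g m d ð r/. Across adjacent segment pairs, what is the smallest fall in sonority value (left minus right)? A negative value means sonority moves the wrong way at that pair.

/g/ is a stop (sonority 1).
/m/ is a nasal (sonority 4).
/d/ is a stop (sonority 1).
/ð/ is a fricative (sonority 3).
/r/ is a liquid (sonority 5).
/g/→/m/: change -3.
/m/→/d/: change +3.
/d/→/ð/: change -2.
/ð/→/r/: change -2.
Minimum = -3.

-3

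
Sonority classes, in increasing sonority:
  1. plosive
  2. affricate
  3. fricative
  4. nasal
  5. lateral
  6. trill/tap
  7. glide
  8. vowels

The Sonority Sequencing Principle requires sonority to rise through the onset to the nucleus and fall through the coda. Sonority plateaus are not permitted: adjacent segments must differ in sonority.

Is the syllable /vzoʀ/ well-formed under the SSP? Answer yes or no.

no

Onset: /v/ is a fricative (sonority 3), /z/ is a fricative (sonority 3); then the nucleus /o/ (sonority 8).
Onset profile 3-3-8 — does not strictly rise throughout.
Coda: /ʀ/ is a trill/tap (sonority 6).
Coda profile 8-6 — falls from the nucleus.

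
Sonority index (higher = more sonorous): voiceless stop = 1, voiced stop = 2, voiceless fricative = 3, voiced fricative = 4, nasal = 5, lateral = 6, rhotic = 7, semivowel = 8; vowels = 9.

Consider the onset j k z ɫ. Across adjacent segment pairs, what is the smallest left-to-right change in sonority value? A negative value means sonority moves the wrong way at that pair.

/j/: semivowel = 8.
/k/: voiceless stop = 1.
/z/: voiced fricative = 4.
/ɫ/: lateral = 6.
/j/→/k/: change -7.
/k/→/z/: change +3.
/z/→/ɫ/: change +2.
Minimum = -7.

-7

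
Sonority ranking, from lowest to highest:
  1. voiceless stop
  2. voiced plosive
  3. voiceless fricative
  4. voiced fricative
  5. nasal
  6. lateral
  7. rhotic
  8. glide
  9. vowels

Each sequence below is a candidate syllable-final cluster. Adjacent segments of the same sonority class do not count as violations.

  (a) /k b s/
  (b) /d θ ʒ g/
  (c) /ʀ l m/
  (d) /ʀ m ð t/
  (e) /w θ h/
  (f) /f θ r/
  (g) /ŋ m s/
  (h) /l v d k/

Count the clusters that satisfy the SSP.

(a) /k b s/: profile 1-2-3 — violates.
(b) /d θ ʒ g/: profile 2-3-4-2 — violates.
(c) /ʀ l m/: profile 7-6-5 — obeys.
(d) /ʀ m ð t/: profile 7-5-4-1 — obeys.
(e) /w θ h/: profile 8-3-3 — obeys.
(f) /f θ r/: profile 3-3-7 — violates.
(g) /ŋ m s/: profile 5-5-3 — obeys.
(h) /l v d k/: profile 6-4-2-1 — obeys.

5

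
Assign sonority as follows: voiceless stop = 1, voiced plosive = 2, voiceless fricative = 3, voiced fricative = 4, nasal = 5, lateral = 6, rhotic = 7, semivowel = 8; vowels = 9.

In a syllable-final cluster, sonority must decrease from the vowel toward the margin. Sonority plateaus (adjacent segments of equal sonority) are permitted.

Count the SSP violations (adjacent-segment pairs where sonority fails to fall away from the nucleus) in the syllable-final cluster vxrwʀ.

2

/v/: voiced fricative = 4.
/x/: voiceless fricative = 3.
/r/: rhotic = 7.
/w/: semivowel = 8.
/ʀ/: rhotic = 7.
/v/→/x/: 4→3 (falls) — ok.
/x/→/r/: 3→7 (does not fall) — violation.
/r/→/w/: 7→8 (does not fall) — violation.
/w/→/ʀ/: 8→7 (falls) — ok.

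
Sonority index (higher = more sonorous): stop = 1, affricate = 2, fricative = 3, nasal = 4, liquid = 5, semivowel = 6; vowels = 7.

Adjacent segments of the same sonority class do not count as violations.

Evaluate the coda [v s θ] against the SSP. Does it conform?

yes

/v/ is a fricative (sonority 3).
/s/ is a fricative (sonority 3).
/θ/ is a fricative (sonority 3).
The profile 3-3-3 is non-increasing (plateaus allowed), so the coda satisfies the SSP.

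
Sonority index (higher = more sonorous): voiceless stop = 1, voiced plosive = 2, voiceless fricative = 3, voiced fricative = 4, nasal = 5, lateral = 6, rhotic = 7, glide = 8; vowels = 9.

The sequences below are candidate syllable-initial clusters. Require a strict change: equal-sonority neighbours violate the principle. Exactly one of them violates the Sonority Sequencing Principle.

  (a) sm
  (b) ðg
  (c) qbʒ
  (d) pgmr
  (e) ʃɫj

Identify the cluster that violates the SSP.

(a) sonority 3-5: well-formed.
(b) sonority 4-2: ill-formed.
(c) sonority 1-2-4: well-formed.
(d) sonority 1-2-5-7: well-formed.
(e) sonority 3-6-8: well-formed.

b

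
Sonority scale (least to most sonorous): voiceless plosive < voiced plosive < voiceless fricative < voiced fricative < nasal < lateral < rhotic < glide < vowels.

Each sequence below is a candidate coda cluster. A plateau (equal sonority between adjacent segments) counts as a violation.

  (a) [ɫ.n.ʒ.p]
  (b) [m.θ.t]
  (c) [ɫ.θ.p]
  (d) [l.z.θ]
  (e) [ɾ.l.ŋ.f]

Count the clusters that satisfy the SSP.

5

(a) [ɫ.n.ʒ.p]: profile 6-5-4-1 — obeys.
(b) [m.θ.t]: profile 5-3-1 — obeys.
(c) [ɫ.θ.p]: profile 6-3-1 — obeys.
(d) [l.z.θ]: profile 6-4-3 — obeys.
(e) [ɾ.l.ŋ.f]: profile 7-6-5-3 — obeys.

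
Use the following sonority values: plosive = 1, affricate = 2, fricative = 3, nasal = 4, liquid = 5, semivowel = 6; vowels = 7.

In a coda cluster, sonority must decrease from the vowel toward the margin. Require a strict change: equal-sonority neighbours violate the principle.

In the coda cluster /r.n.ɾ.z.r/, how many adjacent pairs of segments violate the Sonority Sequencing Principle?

/r/: liquid = 5.
/n/: nasal = 4.
/ɾ/: liquid = 5.
/z/: fricative = 3.
/r/: liquid = 5.
/r/→/n/: 5→4 (falls) — ok.
/n/→/ɾ/: 4→5 (does not fall) — violation.
/ɾ/→/z/: 5→3 (falls) — ok.
/z/→/r/: 3→5 (does not fall) — violation.

2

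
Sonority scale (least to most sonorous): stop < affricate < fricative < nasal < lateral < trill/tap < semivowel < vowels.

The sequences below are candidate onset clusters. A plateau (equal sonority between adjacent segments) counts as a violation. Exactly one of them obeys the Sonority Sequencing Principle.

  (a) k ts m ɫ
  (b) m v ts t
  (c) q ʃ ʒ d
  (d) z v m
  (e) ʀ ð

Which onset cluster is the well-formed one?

(a) 1-2-4-5 → obeys
(b) 4-3-2-1 → violates
(c) 1-3-3-1 → violates
(d) 3-3-4 → violates
(e) 6-3 → violates

a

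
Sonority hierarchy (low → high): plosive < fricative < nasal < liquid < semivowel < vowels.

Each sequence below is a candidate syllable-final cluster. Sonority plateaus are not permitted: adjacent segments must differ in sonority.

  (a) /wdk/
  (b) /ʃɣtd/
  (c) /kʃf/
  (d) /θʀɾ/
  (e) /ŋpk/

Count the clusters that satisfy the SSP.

0

(a) 5-1-1 → violates
(b) 2-2-1-1 → violates
(c) 1-2-2 → violates
(d) 2-4-4 → violates
(e) 3-1-1 → violates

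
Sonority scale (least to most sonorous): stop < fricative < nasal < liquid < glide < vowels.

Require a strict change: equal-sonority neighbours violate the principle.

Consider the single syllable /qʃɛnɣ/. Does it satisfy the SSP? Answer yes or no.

yes

Onset: /q/ is a stop (sonority 1), /ʃ/ is a fricative (sonority 2); then the nucleus /ɛ/ (sonority 6).
Onset profile 1-2-6 — rises to the nucleus.
Coda: /n/ is a nasal (sonority 3), /ɣ/ is a fricative (sonority 2).
Coda profile 6-3-2 — falls from the nucleus.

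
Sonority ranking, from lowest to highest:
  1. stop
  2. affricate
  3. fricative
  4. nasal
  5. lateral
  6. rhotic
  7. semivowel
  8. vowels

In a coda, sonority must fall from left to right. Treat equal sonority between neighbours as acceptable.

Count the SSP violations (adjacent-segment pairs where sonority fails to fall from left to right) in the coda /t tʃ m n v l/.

/t/ is a stop (sonority 1).
/tʃ/ is an affricate (sonority 2).
/m/ is a nasal (sonority 4).
/n/ is a nasal (sonority 4).
/v/ is a fricative (sonority 3).
/l/ is a lateral (sonority 5).
/t/→/tʃ/: 1→2 (does not fall) — violation.
/tʃ/→/m/: 2→4 (does not fall) — violation.
/m/→/n/: 4→4 (plateau, allowed) — ok.
/n/→/v/: 4→3 (falls) — ok.
/v/→/l/: 3→5 (does not fall) — violation.

3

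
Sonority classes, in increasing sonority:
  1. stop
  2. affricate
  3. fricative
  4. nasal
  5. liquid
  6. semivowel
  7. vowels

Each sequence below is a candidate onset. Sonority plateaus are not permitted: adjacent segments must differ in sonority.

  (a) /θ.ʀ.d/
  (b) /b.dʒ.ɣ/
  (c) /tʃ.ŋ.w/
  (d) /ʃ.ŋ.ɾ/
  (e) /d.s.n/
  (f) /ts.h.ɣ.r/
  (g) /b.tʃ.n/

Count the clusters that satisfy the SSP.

(a) sonority 3-5-1: ill-formed.
(b) sonority 1-2-3: well-formed.
(c) sonority 2-4-6: well-formed.
(d) sonority 3-4-5: well-formed.
(e) sonority 1-3-4: well-formed.
(f) sonority 2-3-3-5: ill-formed.
(g) sonority 1-2-4: well-formed.

5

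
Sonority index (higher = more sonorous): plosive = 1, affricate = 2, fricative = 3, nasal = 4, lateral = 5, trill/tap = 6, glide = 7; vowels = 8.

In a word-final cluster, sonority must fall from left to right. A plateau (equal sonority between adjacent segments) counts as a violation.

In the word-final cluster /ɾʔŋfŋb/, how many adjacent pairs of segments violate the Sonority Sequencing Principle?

/ɾ/ — trill/tap, sonority 6.
/ʔ/ — plosive, sonority 1.
/ŋ/ — nasal, sonority 4.
/f/ — fricative, sonority 3.
/ŋ/ — nasal, sonority 4.
/b/ — plosive, sonority 1.
/ɾ/→/ʔ/: 6→1 (falls) — ok.
/ʔ/→/ŋ/: 1→4 (does not fall) — violation.
/ŋ/→/f/: 4→3 (falls) — ok.
/f/→/ŋ/: 3→4 (does not fall) — violation.
/ŋ/→/b/: 4→1 (falls) — ok.

2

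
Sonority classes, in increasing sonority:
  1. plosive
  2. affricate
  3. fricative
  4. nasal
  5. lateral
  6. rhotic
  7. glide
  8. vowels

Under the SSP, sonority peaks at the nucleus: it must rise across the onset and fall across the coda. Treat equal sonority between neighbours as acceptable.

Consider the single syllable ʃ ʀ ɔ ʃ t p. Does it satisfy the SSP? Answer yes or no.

Onset: /ʃ/ is a fricative (sonority 3), /ʀ/ is a rhotic (sonority 6); then the nucleus /ɔ/ (sonority 8).
Onset profile 3-6-8 — rises to the nucleus.
Coda: /ʃ/ is a fricative (sonority 3), /t/ is a plosive (sonority 1), /p/ is a plosive (sonority 1).
Coda profile 8-3-1-1 — falls from the nucleus.

yes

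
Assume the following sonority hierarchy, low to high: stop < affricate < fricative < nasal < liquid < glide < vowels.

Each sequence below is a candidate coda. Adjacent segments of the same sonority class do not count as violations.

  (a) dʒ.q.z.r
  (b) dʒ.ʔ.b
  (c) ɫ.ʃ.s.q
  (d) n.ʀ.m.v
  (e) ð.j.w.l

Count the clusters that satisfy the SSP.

2

(a) dʒ.q.z.r: profile 2-1-3-5 — violates.
(b) dʒ.ʔ.b: profile 2-1-1 — obeys.
(c) ɫ.ʃ.s.q: profile 5-3-3-1 — obeys.
(d) n.ʀ.m.v: profile 4-5-4-3 — violates.
(e) ð.j.w.l: profile 3-6-6-5 — violates.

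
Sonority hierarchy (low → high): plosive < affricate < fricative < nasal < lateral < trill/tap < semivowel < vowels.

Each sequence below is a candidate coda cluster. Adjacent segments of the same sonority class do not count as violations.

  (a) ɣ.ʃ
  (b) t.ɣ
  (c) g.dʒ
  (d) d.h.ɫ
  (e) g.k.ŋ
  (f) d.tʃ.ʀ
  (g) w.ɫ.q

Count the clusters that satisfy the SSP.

2

(a) sonority 3-3: well-formed.
(b) sonority 1-3: ill-formed.
(c) sonority 1-2: ill-formed.
(d) sonority 1-3-5: ill-formed.
(e) sonority 1-1-4: ill-formed.
(f) sonority 1-2-6: ill-formed.
(g) sonority 7-5-1: well-formed.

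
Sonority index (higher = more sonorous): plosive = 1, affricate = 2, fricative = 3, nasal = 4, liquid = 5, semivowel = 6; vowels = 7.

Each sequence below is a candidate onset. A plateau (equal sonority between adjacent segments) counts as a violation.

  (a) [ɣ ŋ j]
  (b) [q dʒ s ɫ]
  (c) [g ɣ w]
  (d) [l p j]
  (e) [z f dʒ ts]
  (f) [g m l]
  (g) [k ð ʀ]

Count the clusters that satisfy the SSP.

(a) sonority 3-4-6: well-formed.
(b) sonority 1-2-3-5: well-formed.
(c) sonority 1-3-6: well-formed.
(d) sonority 5-1-6: ill-formed.
(e) sonority 3-3-2-2: ill-formed.
(f) sonority 1-4-5: well-formed.
(g) sonority 1-3-5: well-formed.

5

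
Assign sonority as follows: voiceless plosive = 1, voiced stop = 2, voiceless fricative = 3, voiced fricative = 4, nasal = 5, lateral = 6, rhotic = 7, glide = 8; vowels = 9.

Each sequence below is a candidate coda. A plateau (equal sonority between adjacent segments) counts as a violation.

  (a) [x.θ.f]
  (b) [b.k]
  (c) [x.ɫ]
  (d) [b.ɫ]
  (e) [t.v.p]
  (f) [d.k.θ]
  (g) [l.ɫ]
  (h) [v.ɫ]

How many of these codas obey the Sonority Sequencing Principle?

(a) 3-3-3 → violates
(b) 2-1 → obeys
(c) 3-6 → violates
(d) 2-6 → violates
(e) 1-4-1 → violates
(f) 2-1-3 → violates
(g) 6-6 → violates
(h) 4-6 → violates

1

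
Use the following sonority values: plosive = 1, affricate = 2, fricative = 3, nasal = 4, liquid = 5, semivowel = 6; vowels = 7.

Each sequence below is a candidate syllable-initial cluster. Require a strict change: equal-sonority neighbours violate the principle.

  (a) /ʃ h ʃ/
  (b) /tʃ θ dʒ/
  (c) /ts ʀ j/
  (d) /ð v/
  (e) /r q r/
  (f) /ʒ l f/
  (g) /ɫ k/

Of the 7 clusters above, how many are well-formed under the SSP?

(a) sonority 3-3-3: ill-formed.
(b) sonority 2-3-2: ill-formed.
(c) sonority 2-5-6: well-formed.
(d) sonority 3-3: ill-formed.
(e) sonority 5-1-5: ill-formed.
(f) sonority 3-5-3: ill-formed.
(g) sonority 5-1: ill-formed.

1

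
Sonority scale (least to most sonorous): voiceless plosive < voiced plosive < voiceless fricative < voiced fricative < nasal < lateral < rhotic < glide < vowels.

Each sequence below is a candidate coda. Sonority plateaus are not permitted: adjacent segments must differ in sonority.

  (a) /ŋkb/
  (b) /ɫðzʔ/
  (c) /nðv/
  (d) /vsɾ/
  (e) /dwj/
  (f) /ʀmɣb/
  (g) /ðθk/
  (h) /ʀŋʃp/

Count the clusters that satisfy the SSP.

(a) 5-1-2 → violates
(b) 6-4-4-1 → violates
(c) 5-4-4 → violates
(d) 4-3-7 → violates
(e) 2-8-8 → violates
(f) 7-5-4-2 → obeys
(g) 4-3-1 → obeys
(h) 7-5-3-1 → obeys

3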